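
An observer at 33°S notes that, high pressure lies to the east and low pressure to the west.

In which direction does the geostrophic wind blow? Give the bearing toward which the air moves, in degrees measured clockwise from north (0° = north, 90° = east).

180°

The pressure-gradient force points toward the west (bearing 270°).
Geostrophic balance: in the Southern Hemisphere the Coriolis force deflects motion to the left, so the geostrophic wind blows 90° to the left of the pressure-gradient force (low pressure on the right).
Rotating 270° by 90° counterclockwise gives 180° — the wind blows toward the south.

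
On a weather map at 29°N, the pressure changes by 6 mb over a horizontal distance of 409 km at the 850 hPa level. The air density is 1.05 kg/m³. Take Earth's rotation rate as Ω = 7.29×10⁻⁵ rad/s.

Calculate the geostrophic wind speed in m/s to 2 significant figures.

20 m/s

Coriolis parameter at 29°N:
f = 2Ω sin φ = 2 × 7.29×10⁻⁵ × sin 29° = 7.07×10⁻⁵ s⁻¹
Pressure gradient: |∂P/∂n| = 600 Pa / 409000 m = 1.47×10⁻³ Pa/m
Geostrophic balance (pressure-gradient force = Coriolis force):
V_g = (1/(fρ)) |∂P/∂n| = 1.47×10⁻³ / (7.07×10⁻⁵ × 1.05) = 19.8 m/s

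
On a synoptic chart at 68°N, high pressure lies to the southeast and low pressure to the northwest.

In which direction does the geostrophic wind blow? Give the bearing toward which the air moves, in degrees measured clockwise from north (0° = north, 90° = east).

The pressure-gradient force points toward the northwest (bearing 315°).
Geostrophic balance: in the Northern Hemisphere the Coriolis force deflects motion to the right, so the geostrophic wind blows 90° to the right of the pressure-gradient force (low pressure on the left).
Rotating 315° by 90° clockwise gives 045° — the wind blows toward the northeast.

045°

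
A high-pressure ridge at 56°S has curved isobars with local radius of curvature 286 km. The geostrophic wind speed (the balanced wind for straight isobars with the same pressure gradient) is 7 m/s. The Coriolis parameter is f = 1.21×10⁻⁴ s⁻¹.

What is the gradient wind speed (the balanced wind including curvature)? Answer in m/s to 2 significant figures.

Around a high, pressure-gradient force acts outward with centrifugal, so Coriolis balances both:
fV = (1/ρ)|∂P/∂n| + V²/R  →  V² − fR·V + fR·V_g = 0
With fR = 1.21×10⁻⁴ × 286×10³ m = 34.6 m/s:
V = [fR − √((fR)² − 4 fR V_g)]/2 = [34.6 − √(34.6² − 4×34.6×7)]/2 = 9.74 m/s
Supergeostrophic (V > V_g = 7 m/s), as expected around a high.

9.7 m/s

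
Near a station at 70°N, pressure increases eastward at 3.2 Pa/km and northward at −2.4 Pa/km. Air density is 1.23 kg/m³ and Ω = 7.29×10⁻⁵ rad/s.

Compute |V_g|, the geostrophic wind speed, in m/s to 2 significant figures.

24 m/s

Coriolis parameter at 70°N:
f = 2Ω sin φ = 2 × 7.29×10⁻⁵ × sin 70° = 1.37×10⁻⁴ s⁻¹
Component geostrophic relations (x east, y north):
u_g = −(1/(fρ)) ∂P/∂y,  v_g = (1/(fρ)) ∂P/∂x
u_g = −(−2.4×10⁻³)/(1.37×10⁻⁴ × 1.23) = 14.2 m/s;  v_g = (3.2×10⁻³)/(1.37×10⁻⁴ × 1.23) = 19.0 m/s
|V_g| = √(u_g² + v_g²) = 23.7 m/s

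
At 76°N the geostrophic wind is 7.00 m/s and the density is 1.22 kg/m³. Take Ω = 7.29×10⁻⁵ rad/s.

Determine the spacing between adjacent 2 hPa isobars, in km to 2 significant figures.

170 km

Coriolis parameter at 76°N:
f = 2Ω sin φ = 2 × 7.29×10⁻⁵ × sin 76° = 1.41×10⁻⁴ s⁻¹
Geostrophic balance rearranged: |∂P/∂n| = f ρ V_g
|∂P/∂n| = 1.41×10⁻⁴ × 1.22 × 7.00 = 1.21×10⁻³ Pa/m
Isobar spacing: Δn = ΔP/|∂P/∂n| = 200 Pa / 1.21×10⁻³ Pa/m = 165543 m ≈ 170 km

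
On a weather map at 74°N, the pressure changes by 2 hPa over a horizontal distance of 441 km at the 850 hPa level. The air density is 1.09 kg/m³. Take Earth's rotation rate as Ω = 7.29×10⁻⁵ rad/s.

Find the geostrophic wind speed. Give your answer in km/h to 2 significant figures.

11 km/h

Coriolis parameter at 74°N:
f = 2Ω sin φ = 2 × 7.29×10⁻⁵ × sin 74° = 1.40×10⁻⁴ s⁻¹
Pressure gradient: |∂P/∂n| = 200 Pa / 441000 m = 4.54×10⁻⁴ Pa/m
Geostrophic balance (pressure-gradient force = Coriolis force):
V_g = (1/(fρ)) |∂P/∂n| = 4.54×10⁻⁴ / (1.40×10⁻⁴ × 1.09) = 2.97 m/s
Converting: 2.97 m/s × 3.6 = 11 km/h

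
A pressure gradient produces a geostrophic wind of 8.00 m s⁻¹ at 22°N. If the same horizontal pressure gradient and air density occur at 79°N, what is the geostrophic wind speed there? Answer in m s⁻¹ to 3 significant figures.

With the same pressure gradient and density, V_g ∝ 1/f ∝ 1/sin φ.
V₂ = V₁ · sin φ₁ / sin φ₂ = 8.00 × sin 22° / sin 79°
V₂ = 8.00 × 0.3746/0.9816 = 3.05 m s⁻¹

3.05 m s⁻¹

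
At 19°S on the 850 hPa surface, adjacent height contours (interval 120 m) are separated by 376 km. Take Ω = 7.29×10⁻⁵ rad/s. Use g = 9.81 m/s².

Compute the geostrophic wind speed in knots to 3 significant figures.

Coriolis parameter at 19°S:
f = 2Ω sin φ = 2 × 7.29×10⁻⁵ × sin 19° = 4.75×10⁻⁵ s⁻¹
Height gradient: |∂Z/∂n| = 120 m / 376000 m = 3.19×10⁻⁴
On a pressure surface, geostrophic balance gives V_g = (g/f)|∂Z/∂n|:
V_g = 9.81 × 3.19×10⁻⁴ / 4.75×10⁻⁵ = 66.0 m/s
Converting: 66.0 m/s × 1.944 = 128 knots

128 knots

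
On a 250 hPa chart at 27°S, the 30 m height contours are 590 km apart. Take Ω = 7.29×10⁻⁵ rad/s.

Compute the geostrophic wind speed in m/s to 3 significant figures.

Coriolis parameter at 27°S:
f = 2Ω sin φ = 2 × 7.29×10⁻⁵ × sin 27° = 6.62×10⁻⁵ s⁻¹
Height gradient: |∂Z/∂n| = 30 m / 590000 m = 5.08×10⁻⁵
On a pressure surface, geostrophic balance gives V_g = (g/f)|∂Z/∂n|:
V_g = 9.81 × 5.08×10⁻⁵ / 6.62×10⁻⁵ = 7.54 m/s

7.54 m/s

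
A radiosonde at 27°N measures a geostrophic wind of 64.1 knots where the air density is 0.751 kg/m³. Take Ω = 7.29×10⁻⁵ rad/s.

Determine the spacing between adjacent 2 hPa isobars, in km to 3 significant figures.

122 km

Coriolis parameter at 27°N:
f = 2Ω sin φ = 2 × 7.29×10⁻⁵ × sin 27° = 6.62×10⁻⁵ s⁻¹
Wind speed in SI: 64.1 knots = 33.0 m/s
Geostrophic balance rearranged: |∂P/∂n| = f ρ V_g
|∂P/∂n| = 6.62×10⁻⁵ × 0.751 × 33.0 = 1.64×10⁻³ Pa/m
Isobar spacing: Δn = ΔP/|∂P/∂n| = 200 Pa / 1.64×10⁻³ Pa/m = 122008 m ≈ 122 km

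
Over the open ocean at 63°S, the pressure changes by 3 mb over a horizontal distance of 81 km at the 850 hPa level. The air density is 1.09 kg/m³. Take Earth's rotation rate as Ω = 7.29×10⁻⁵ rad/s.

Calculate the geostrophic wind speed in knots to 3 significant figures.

50.8 knots

Coriolis parameter at 63°S:
f = 2Ω sin φ = 2 × 7.29×10⁻⁵ × sin 63° = 1.30×10⁻⁴ s⁻¹
Pressure gradient: |∂P/∂n| = 300 Pa / 81000 m = 3.70×10⁻³ Pa/m
Geostrophic balance (pressure-gradient force = Coriolis force):
V_g = (1/(fρ)) |∂P/∂n| = 3.70×10⁻³ / (1.30×10⁻⁴ × 1.09) = 26.2 m/s
Converting: 26.2 m/s × 1.944 = 50.8 knots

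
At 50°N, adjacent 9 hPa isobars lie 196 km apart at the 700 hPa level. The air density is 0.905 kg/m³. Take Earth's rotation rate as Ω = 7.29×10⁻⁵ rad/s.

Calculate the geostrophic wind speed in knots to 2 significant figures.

88 knots

Coriolis parameter at 50°N:
f = 2Ω sin φ = 2 × 7.29×10⁻⁵ × sin 50° = 1.12×10⁻⁴ s⁻¹
Pressure gradient: |∂P/∂n| = 900 Pa / 196000 m = 4.59×10⁻³ Pa/m
Geostrophic balance (pressure-gradient force = Coriolis force):
V_g = (1/(fρ)) |∂P/∂n| = 4.59×10⁻³ / (1.12×10⁻⁴ × 0.905) = 45.4 m/s
Converting: 45.4 m/s × 1.944 = 88 knots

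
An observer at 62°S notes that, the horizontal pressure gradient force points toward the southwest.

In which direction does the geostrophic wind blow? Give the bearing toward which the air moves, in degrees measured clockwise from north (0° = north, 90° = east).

The pressure-gradient force points toward the southwest (bearing 225°).
Geostrophic balance: in the Southern Hemisphere the Coriolis force deflects motion to the left, so the geostrophic wind blows 90° to the left of the pressure-gradient force (low pressure on the right).
Rotating 225° by 90° counterclockwise gives 135° — the wind blows toward the southeast.

135°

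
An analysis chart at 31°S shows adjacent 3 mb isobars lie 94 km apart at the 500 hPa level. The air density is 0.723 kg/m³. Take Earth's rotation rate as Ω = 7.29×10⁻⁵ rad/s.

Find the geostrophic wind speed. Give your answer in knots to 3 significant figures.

Coriolis parameter at 31°S:
f = 2Ω sin φ = 2 × 7.29×10⁻⁵ × sin 31° = 7.51×10⁻⁵ s⁻¹
Pressure gradient: |∂P/∂n| = 300 Pa / 94000 m = 3.19×10⁻³ Pa/m
Geostrophic balance (pressure-gradient force = Coriolis force):
V_g = (1/(fρ)) |∂P/∂n| = 3.19×10⁻³ / (7.51×10⁻⁵ × 0.723) = 58.8 m/s
Converting: 58.8 m/s × 1.944 = 114 knots

114 knots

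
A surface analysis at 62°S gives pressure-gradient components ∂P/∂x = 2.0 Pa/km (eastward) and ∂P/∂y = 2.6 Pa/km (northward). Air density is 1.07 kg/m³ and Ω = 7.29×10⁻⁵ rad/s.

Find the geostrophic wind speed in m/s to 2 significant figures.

24 m/s

Coriolis parameter at 62°S:
f = 2Ω sin φ = 2 × 7.29×10⁻⁵ × sin 62° = 1.29×10⁻⁴ s⁻¹
In the Southern Hemisphere f is negative: f = −1.29×10⁻⁴ s⁻¹.
Component geostrophic relations (x east, y north):
u_g = −(1/(fρ)) ∂P/∂y,  v_g = (1/(fρ)) ∂P/∂x
u_g = −(2.6×10⁻³)/(−1.29×10⁻⁴ × 1.07) = 18.9 m/s;  v_g = (2.0×10⁻³)/(−1.29×10⁻⁴ × 1.07) = −14.5 m/s
|V_g| = √(u_g² + v_g²) = 23.8 m/s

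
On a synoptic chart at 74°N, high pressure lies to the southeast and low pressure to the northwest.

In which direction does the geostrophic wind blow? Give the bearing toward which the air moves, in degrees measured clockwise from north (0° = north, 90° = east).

045°

The pressure-gradient force points toward the northwest (bearing 315°).
Geostrophic balance: in the Northern Hemisphere the Coriolis force deflects motion to the right, so the geostrophic wind blows 90° to the right of the pressure-gradient force (low pressure on the left).
Rotating 315° by 90° clockwise gives 045° — the wind blows toward the northeast.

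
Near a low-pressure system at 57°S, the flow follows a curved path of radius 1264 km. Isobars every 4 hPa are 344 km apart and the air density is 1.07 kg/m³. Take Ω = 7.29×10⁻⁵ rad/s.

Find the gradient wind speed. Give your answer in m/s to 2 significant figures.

8.4 m/s

Coriolis parameter at 57°S:
f = 2Ω sin φ = 2 × 7.29×10⁻⁵ × sin 57° = 1.22×10⁻⁴ s⁻¹
Pressure gradient: |∂P/∂n| = 400 Pa / 344000 m = 1.16×10⁻³ Pa/m
Geostrophic speed: V_g = |∂P/∂n|/(fρ) = 1.16×10⁻³/(1.22×10⁻⁴ × 1.07) = 8.89 m/s
Around a low, centrifugal force acts outward with Coriolis, so pressure-gradient force balances both:
(1/ρ)|∂P/∂n| = fV + V²/R  →  V² + fR·V − fR·V_g = 0
With fR = 1.22×10⁻⁴ × 1264×10³ m = 155 m/s:
V = [−fR + √((fR)² + 4 fR V_g)]/2 = [−155 + √(155² + 4×155×8.89)]/2 = 8.43 m/s
Subgeostrophic (V < V_g = 8.89 m/s), as expected around a low.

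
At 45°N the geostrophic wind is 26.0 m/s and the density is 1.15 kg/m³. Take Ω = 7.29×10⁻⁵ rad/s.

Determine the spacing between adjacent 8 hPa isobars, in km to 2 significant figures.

Coriolis parameter at 45°N:
f = 2Ω sin φ = 2 × 7.29×10⁻⁵ × sin 45° = 1.03×10⁻⁴ s⁻¹
Geostrophic balance rearranged: |∂P/∂n| = f ρ V_g
|∂P/∂n| = 1.03×10⁻⁴ × 1.15 × 26.0 = 3.08×10⁻³ Pa/m
Isobar spacing: Δn = ΔP/|∂P/∂n| = 800 Pa / 3.08×10⁻³ Pa/m = 259523 m ≈ 260 km

260 km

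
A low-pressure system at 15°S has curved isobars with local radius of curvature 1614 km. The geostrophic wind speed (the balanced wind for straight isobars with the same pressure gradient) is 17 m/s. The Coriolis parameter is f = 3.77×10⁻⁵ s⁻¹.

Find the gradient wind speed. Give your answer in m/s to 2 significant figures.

14 m/s

Around a low, centrifugal force acts outward with Coriolis, so pressure-gradient force balances both:
(1/ρ)|∂P/∂n| = fV + V²/R  →  V² + fR·V − fR·V_g = 0
With fR = 3.77×10⁻⁵ × 1614×10³ m = 60.8 m/s:
V = [−fR + √((fR)² + 4 fR V_g)]/2 = [−60.8 + √(60.8² + 4×60.8×17)]/2 = 13.8 m/s
Subgeostrophic (V < V_g = 17 m/s), as expected around a low.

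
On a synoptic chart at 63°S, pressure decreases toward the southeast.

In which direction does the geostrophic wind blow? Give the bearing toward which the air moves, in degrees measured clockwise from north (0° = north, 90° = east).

The pressure-gradient force points toward the southeast (bearing 135°).
Geostrophic balance: in the Southern Hemisphere the Coriolis force deflects motion to the left, so the geostrophic wind blows 90° to the left of the pressure-gradient force (low pressure on the right).
Rotating 135° by 90° counterclockwise gives 045° — the wind blows toward the northeast.

045°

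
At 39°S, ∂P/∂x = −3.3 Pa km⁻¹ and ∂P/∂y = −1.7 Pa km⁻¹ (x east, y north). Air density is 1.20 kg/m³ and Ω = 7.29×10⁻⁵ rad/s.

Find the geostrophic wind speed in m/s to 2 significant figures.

Coriolis parameter at 39°S:
f = 2Ω sin φ = 2 × 7.29×10⁻⁵ × sin 39° = 9.18×10⁻⁵ s⁻¹
In the Southern Hemisphere f is negative: f = −9.18×10⁻⁵ s⁻¹.
Component geostrophic relations (x east, y north):
u_g = −(1/(fρ)) ∂P/∂y,  v_g = (1/(fρ)) ∂P/∂x
u_g = −(−1.7×10⁻³)/(−9.18×10⁻⁵ × 1.20) = −15.4 m/s;  v_g = (−3.3×10⁻³)/(−9.18×10⁻⁵ × 1.20) = 30.0 m/s
|V_g| = √(u_g² + v_g²) = 33.7 m/s

34 m/s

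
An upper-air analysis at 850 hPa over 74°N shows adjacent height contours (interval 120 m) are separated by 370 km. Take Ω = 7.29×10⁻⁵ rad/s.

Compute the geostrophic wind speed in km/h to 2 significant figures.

Coriolis parameter at 74°N:
f = 2Ω sin φ = 2 × 7.29×10⁻⁵ × sin 74° = 1.40×10⁻⁴ s⁻¹
Height gradient: |∂Z/∂n| = 120 m / 370000 m = 3.24×10⁻⁴
On a pressure surface, geostrophic balance gives V_g = (g/f)|∂Z/∂n|:
V_g = 9.81 × 3.24×10⁻⁴ / 1.40×10⁻⁴ = 22.7 m/s
Converting: 22.7 m/s × 3.6 = 82 km/h

82 km/h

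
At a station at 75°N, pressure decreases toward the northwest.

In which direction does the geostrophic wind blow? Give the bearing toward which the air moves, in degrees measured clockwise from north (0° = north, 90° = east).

The pressure-gradient force points toward the northwest (bearing 315°).
Geostrophic balance: in the Northern Hemisphere the Coriolis force deflects motion to the right, so the geostrophic wind blows 90° to the right of the pressure-gradient force (low pressure on the left).
Rotating 315° by 90° clockwise gives 045° — the wind blows toward the northeast.

045°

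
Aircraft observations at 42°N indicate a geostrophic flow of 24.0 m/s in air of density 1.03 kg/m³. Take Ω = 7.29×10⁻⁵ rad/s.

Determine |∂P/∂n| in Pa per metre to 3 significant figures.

2.41×10⁻³ Pa/m

Coriolis parameter at 42°N:
f = 2Ω sin φ = 2 × 7.29×10⁻⁵ × sin 42° = 9.76×10⁻⁵ s⁻¹
Geostrophic balance rearranged: |∂P/∂n| = f ρ V_g
|∂P/∂n| = 9.76×10⁻⁵ × 1.03 × 24.0 = 2.41×10⁻³ Pa/m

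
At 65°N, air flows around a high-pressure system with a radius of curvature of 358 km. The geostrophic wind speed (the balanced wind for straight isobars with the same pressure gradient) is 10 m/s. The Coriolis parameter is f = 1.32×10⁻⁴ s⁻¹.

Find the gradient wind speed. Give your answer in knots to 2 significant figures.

28 knots

Around a high, pressure-gradient force acts outward with centrifugal, so Coriolis balances both:
fV = (1/ρ)|∂P/∂n| + V²/R  →  V² − fR·V + fR·V_g = 0
With fR = 1.32×10⁻⁴ × 358×10³ m = 47.3 m/s:
V = [fR − √((fR)² − 4 fR V_g)]/2 = [47.3 − √(47.3² − 4×47.3×10)]/2 = 14.4 m/s
Supergeostrophic (V > V_g = 10 m/s), as expected around a high.
Converting: 14.4 m/s × 1.944 = 28 knots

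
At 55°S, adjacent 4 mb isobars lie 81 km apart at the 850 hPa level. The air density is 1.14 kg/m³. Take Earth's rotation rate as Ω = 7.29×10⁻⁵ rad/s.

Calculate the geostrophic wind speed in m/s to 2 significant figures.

Coriolis parameter at 55°S:
f = 2Ω sin φ = 2 × 7.29×10⁻⁵ × sin 55° = 1.19×10⁻⁴ s⁻¹
Pressure gradient: |∂P/∂n| = 400 Pa / 81000 m = 4.94×10⁻³ Pa/m
Geostrophic balance (pressure-gradient force = Coriolis force):
V_g = (1/(fρ)) |∂P/∂n| = 4.94×10⁻³ / (1.19×10⁻⁴ × 1.14) = 36.3 m/s

36 m/s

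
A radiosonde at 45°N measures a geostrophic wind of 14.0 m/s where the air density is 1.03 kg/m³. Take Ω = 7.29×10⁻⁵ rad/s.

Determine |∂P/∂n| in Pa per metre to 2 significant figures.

1.5×10⁻³ Pa/m

Coriolis parameter at 45°N:
f = 2Ω sin φ = 2 × 7.29×10⁻⁵ × sin 45° = 1.03×10⁻⁴ s⁻¹
Geostrophic balance rearranged: |∂P/∂n| = f ρ V_g
|∂P/∂n| = 1.03×10⁻⁴ × 1.03 × 14.0 = 1.49×10⁻³ Pa/m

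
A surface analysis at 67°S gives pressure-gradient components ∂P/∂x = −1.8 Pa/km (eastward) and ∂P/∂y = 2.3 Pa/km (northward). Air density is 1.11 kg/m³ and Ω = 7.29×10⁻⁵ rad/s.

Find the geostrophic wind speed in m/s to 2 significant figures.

20 m/s

Coriolis parameter at 67°S:
f = 2Ω sin φ = 2 × 7.29×10⁻⁵ × sin 67° = 1.34×10⁻⁴ s⁻¹
In the Southern Hemisphere f is negative: f = −1.34×10⁻⁴ s⁻¹.
Component geostrophic relations (x east, y north):
u_g = −(1/(fρ)) ∂P/∂y,  v_g = (1/(fρ)) ∂P/∂x
u_g = −(2.3×10⁻³)/(−1.34×10⁻⁴ × 1.11) = 15.4 m/s;  v_g = (−1.8×10⁻³)/(−1.34×10⁻⁴ × 1.11) = 12.1 m/s
|V_g| = √(u_g² + v_g²) = 19.6 m/s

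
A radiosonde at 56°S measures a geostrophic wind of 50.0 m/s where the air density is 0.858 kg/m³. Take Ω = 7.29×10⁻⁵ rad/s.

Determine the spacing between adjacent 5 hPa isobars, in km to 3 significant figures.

96.4 km

Coriolis parameter at 56°S:
f = 2Ω sin φ = 2 × 7.29×10⁻⁵ × sin 56° = 1.21×10⁻⁴ s⁻¹
Geostrophic balance rearranged: |∂P/∂n| = f ρ V_g
|∂P/∂n| = 1.21×10⁻⁴ × 0.858 × 50.0 = 5.19×10⁻³ Pa/m
Isobar spacing: Δn = ΔP/|∂P/∂n| = 500 Pa / 5.19×10⁻³ Pa/m = 96423 m ≈ 96.4 km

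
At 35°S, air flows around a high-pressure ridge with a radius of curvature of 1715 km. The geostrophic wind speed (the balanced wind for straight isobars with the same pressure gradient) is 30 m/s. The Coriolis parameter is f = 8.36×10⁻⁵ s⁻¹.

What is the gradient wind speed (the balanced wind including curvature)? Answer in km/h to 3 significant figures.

154 km/h

Around a high, pressure-gradient force acts outward with centrifugal, so Coriolis balances both:
fV = (1/ρ)|∂P/∂n| + V²/R  →  V² − fR·V + fR·V_g = 0
With fR = 8.36×10⁻⁵ × 1715×10³ m = 143 m/s:
V = [fR − √((fR)² − 4 fR V_g)]/2 = [143 − √(143² − 4×143×30)]/2 = 42.7 m/s
Supergeostrophic (V > V_g = 30 m/s), as expected around a high.
Converting: 42.7 m/s × 3.6 = 154 km/h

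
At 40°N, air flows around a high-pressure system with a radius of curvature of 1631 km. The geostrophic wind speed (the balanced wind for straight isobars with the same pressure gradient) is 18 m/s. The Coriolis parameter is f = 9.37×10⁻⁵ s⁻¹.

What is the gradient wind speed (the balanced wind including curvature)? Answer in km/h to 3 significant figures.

Around a high, pressure-gradient force acts outward with centrifugal, so Coriolis balances both:
fV = (1/ρ)|∂P/∂n| + V²/R  →  V² − fR·V + fR·V_g = 0
With fR = 9.37×10⁻⁵ × 1631×10³ m = 153 m/s:
V = [fR − √((fR)² − 4 fR V_g)]/2 = [153 − √(153² − 4×153×18)]/2 = 20.8 m/s
Supergeostrophic (V > V_g = 18 m/s), as expected around a high.
Converting: 20.8 m/s × 3.6 = 75.0 km/h

75.0 km/h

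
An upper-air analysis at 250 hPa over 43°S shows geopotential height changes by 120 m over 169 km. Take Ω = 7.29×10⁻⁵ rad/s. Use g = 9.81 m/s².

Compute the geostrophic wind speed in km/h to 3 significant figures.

252 km/h

Coriolis parameter at 43°S:
f = 2Ω sin φ = 2 × 7.29×10⁻⁵ × sin 43° = 9.94×10⁻⁵ s⁻¹
Height gradient: |∂Z/∂n| = 120 m / 169000 m = 7.10×10⁻⁴
On a pressure surface, geostrophic balance gives V_g = (g/f)|∂Z/∂n|:
V_g = 9.81 × 7.10×10⁻⁴ / 9.94×10⁻⁵ = 70.1 m/s
Converting: 70.1 m/s × 3.6 = 252 km/h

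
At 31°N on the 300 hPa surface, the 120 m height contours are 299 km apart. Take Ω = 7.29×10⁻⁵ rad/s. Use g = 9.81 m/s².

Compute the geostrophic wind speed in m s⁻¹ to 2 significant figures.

Coriolis parameter at 31°N:
f = 2Ω sin φ = 2 × 7.29×10⁻⁵ × sin 31° = 7.51×10⁻⁵ s⁻¹
Height gradient: |∂Z/∂n| = 120 m / 299000 m = 4.01×10⁻⁴
On a pressure surface, geostrophic balance gives V_g = (g/f)|∂Z/∂n|:
V_g = 9.81 × 4.01×10⁻⁴ / 7.51×10⁻⁵ = 52.4 m/s

52 m s⁻¹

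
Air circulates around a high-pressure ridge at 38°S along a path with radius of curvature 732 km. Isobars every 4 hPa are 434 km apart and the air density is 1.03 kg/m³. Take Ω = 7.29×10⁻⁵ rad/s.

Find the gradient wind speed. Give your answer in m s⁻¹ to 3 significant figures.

Coriolis parameter at 38°S:
f = 2Ω sin φ = 2 × 7.29×10⁻⁵ × sin 38° = 8.98×10⁻⁵ s⁻¹
Pressure gradient: |∂P/∂n| = 400 Pa / 434000 m = 9.22×10⁻⁴ Pa/m
Geostrophic speed: V_g = |∂P/∂n|/(fρ) = 9.22×10⁻⁴/(8.98×10⁻⁵ × 1.03) = 9.97 m/s
Around a high, pressure-gradient force acts outward with centrifugal, so Coriolis balances both:
fV = (1/ρ)|∂P/∂n| + V²/R  →  V² − fR·V + fR·V_g = 0
With fR = 8.98×10⁻⁵ × 732×10³ m = 65.7 m/s:
V = [fR − √((fR)² − 4 fR V_g)]/2 = [65.7 − √(65.7² − 4×65.7×9.97)]/2 = 12.3 m/s
Supergeostrophic (V > V_g = 9.97 m/s), as expected around a high.

12.3 m s⁻¹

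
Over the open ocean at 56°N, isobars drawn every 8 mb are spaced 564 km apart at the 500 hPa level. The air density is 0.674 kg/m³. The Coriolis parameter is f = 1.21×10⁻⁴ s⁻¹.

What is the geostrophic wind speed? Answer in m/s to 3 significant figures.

17.4 m/s

Pressure gradient: |∂P/∂n| = 800 Pa / 564000 m = 1.42×10⁻³ Pa/m
Geostrophic balance (pressure-gradient force = Coriolis force):
V_g = (1/(fρ)) |∂P/∂n| = 1.42×10⁻³ / (1.21×10⁻⁴ × 0.674) = 17.4 m/s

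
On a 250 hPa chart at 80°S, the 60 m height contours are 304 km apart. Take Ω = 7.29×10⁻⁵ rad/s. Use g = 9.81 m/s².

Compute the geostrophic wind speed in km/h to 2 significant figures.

Coriolis parameter at 80°S:
f = 2Ω sin φ = 2 × 7.29×10⁻⁵ × sin 80° = 1.44×10⁻⁴ s⁻¹
Height gradient: |∂Z/∂n| = 60 m / 304000 m = 1.97×10⁻⁴
On a pressure surface, geostrophic balance gives V_g = (g/f)|∂Z/∂n|:
V_g = 9.81 × 1.97×10⁻⁴ / 1.44×10⁻⁴ = 13.5 m/s
Converting: 13.5 m/s × 3.6 = 49 km/h

49 km/h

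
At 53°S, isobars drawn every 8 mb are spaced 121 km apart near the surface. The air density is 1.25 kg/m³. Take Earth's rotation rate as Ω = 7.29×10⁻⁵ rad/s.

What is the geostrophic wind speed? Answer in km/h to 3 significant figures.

Coriolis parameter at 53°S:
f = 2Ω sin φ = 2 × 7.29×10⁻⁵ × sin 53° = 1.16×10⁻⁴ s⁻¹
Pressure gradient: |∂P/∂n| = 800 Pa / 121000 m = 6.61×10⁻³ Pa/m
Geostrophic balance (pressure-gradient force = Coriolis force):
V_g = (1/(fρ)) |∂P/∂n| = 6.61×10⁻³ / (1.16×10⁻⁴ × 1.25) = 45.4 m/s
Converting: 45.4 m/s × 3.6 = 164 km/h

164 km/h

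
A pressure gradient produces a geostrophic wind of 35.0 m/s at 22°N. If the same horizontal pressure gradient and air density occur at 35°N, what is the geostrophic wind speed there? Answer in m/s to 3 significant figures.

22.9 m/s

With the same pressure gradient and density, V_g ∝ 1/f ∝ 1/sin φ.
V₂ = V₁ · sin φ₁ / sin φ₂ = 35.0 × sin 22° / sin 35°
V₂ = 35.0 × 0.3746/0.5736 = 22.9 m/s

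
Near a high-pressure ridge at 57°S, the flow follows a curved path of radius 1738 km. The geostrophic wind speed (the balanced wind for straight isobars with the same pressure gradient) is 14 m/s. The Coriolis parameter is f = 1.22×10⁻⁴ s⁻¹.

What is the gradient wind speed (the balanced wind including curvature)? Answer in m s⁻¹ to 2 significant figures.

15 m s⁻¹

Around a high, pressure-gradient force acts outward with centrifugal, so Coriolis balances both:
fV = (1/ρ)|∂P/∂n| + V²/R  →  V² − fR·V + fR·V_g = 0
With fR = 1.22×10⁻⁴ × 1738×10³ m = 212 m/s:
V = [fR − √((fR)² − 4 fR V_g)]/2 = [212 − √(212² − 4×212×14)]/2 = 15.1 m/s
Supergeostrophic (V > V_g = 14 m/s), as expected around a high.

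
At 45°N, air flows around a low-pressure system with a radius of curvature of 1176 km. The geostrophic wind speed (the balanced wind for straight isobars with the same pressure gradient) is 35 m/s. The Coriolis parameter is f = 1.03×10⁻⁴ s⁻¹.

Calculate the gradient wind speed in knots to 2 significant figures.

55 knots

Around a low, centrifugal force acts outward with Coriolis, so pressure-gradient force balances both:
(1/ρ)|∂P/∂n| = fV + V²/R  →  V² + fR·V − fR·V_g = 0
With fR = 1.03×10⁻⁴ × 1176×10³ m = 121 m/s:
V = [−fR + √((fR)² + 4 fR V_g)]/2 = [−121 + √(121² + 4×121×35)]/2 = 28.4 m/s
Subgeostrophic (V < V_g = 35 m/s), as expected around a low.
Converting: 28.4 m/s × 1.944 = 55 knots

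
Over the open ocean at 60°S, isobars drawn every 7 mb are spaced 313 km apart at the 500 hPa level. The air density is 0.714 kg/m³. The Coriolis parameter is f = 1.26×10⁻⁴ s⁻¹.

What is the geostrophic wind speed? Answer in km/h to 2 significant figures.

89 km/h

Pressure gradient: |∂P/∂n| = 700 Pa / 313000 m = 2.24×10⁻³ Pa/m
Geostrophic balance (pressure-gradient force = Coriolis force):
V_g = (1/(fρ)) |∂P/∂n| = 2.24×10⁻³ / (1.26×10⁻⁴ × 0.714) = 24.9 m/s
Converting: 24.9 m/s × 3.6 = 89 km/h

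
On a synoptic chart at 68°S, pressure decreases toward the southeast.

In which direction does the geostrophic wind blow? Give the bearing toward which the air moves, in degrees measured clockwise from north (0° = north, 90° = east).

The pressure-gradient force points toward the southeast (bearing 135°).
Geostrophic balance: in the Southern Hemisphere the Coriolis force deflects motion to the left, so the geostrophic wind blows 90° to the left of the pressure-gradient force (low pressure on the right).
Rotating 135° by 90° counterclockwise gives 045° — the wind blows toward the northeast.

045°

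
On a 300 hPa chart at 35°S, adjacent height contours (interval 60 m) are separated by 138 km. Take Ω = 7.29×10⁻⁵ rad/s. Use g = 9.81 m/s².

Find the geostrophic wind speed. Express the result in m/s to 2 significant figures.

51 m/s

Coriolis parameter at 35°S:
f = 2Ω sin φ = 2 × 7.29×10⁻⁵ × sin 35° = 8.36×10⁻⁵ s⁻¹
Height gradient: |∂Z/∂n| = 60 m / 138000 m = 4.35×10⁻⁴
On a pressure surface, geostrophic balance gives V_g = (g/f)|∂Z/∂n|:
V_g = 9.81 × 4.35×10⁻⁴ / 8.36×10⁻⁵ = 51.0 m/s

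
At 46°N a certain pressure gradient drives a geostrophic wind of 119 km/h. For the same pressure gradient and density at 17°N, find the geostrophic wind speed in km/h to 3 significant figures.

293 km/h

With the same pressure gradient and density, V_g ∝ 1/f ∝ 1/sin φ.
V₂ = V₁ · sin φ₁ / sin φ₂ = 119 × sin 46° / sin 17°
V₂ = 119 × 0.7193/0.2924 = 293 km/h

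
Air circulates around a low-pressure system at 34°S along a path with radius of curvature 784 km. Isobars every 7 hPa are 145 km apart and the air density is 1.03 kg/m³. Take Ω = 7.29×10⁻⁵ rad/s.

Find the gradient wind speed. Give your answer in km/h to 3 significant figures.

132 km/h

Coriolis parameter at 34°S:
f = 2Ω sin φ = 2 × 7.29×10⁻⁵ × sin 34° = 8.15×10⁻⁵ s⁻¹
Pressure gradient: |∂P/∂n| = 700 Pa / 145000 m = 4.83×10⁻³ Pa/m
Geostrophic speed: V_g = |∂P/∂n|/(fρ) = 4.83×10⁻³/(8.15×10⁻⁵ × 1.03) = 57.5 m/s
Around a low, centrifugal force acts outward with Coriolis, so pressure-gradient force balances both:
(1/ρ)|∂P/∂n| = fV + V²/R  →  V² + fR·V − fR·V_g = 0
With fR = 8.15×10⁻⁵ × 784×10³ m = 63.9 m/s:
V = [−fR + √((fR)² + 4 fR V_g)]/2 = [−63.9 + √(63.9² + 4×63.9×57.5)]/2 = 36.6 m/s
Subgeostrophic (V < V_g = 57.5 m/s), as expected around a low.
Converting: 36.6 m/s × 3.6 = 132 km/h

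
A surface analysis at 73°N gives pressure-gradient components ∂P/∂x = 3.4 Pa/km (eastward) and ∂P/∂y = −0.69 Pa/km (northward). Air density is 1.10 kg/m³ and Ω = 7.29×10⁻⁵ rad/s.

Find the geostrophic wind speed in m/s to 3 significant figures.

Coriolis parameter at 73°N:
f = 2Ω sin φ = 2 × 7.29×10⁻⁵ × sin 73° = 1.39×10⁻⁴ s⁻¹
Component geostrophic relations (x east, y north):
u_g = −(1/(fρ)) ∂P/∂y,  v_g = (1/(fρ)) ∂P/∂x
u_g = −(−0.69×10⁻³)/(1.39×10⁻⁴ × 1.10) = 4.50 m/s;  v_g = (3.4×10⁻³)/(1.39×10⁻⁴ × 1.10) = 22.2 m/s
|V_g| = √(u_g² + v_g²) = 22.6 m/s

22.6 m/s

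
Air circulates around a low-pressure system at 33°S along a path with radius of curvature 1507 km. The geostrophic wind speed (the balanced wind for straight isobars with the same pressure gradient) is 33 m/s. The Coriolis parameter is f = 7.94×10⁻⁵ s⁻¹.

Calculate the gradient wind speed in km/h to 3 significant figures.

97.0 km/h

Around a low, centrifugal force acts outward with Coriolis, so pressure-gradient force balances both:
(1/ρ)|∂P/∂n| = fV + V²/R  →  V² + fR·V − fR·V_g = 0
With fR = 7.94×10⁻⁵ × 1507×10³ m = 120 m/s:
V = [−fR + √((fR)² + 4 fR V_g)]/2 = [−120 + √(120² + 4×120×33)]/2 = 26.9 m/s
Subgeostrophic (V < V_g = 33 m/s), as expected around a low.
Converting: 26.9 m/s × 3.6 = 97.0 km/h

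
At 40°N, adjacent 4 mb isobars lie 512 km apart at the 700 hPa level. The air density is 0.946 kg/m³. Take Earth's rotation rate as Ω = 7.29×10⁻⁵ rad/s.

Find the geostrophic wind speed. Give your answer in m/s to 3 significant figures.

Coriolis parameter at 40°N:
f = 2Ω sin φ = 2 × 7.29×10⁻⁵ × sin 40° = 9.37×10⁻⁵ s⁻¹
Pressure gradient: |∂P/∂n| = 400 Pa / 512000 m = 7.81×10⁻⁴ Pa/m
Geostrophic balance (pressure-gradient force = Coriolis force):
V_g = (1/(fρ)) |∂P/∂n| = 7.81×10⁻⁴ / (9.37×10⁻⁵ × 0.946) = 8.81 m/s

8.81 m/s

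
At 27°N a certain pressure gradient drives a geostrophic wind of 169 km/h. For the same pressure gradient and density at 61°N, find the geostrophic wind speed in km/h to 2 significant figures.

With the same pressure gradient and density, V_g ∝ 1/f ∝ 1/sin φ.
V₂ = V₁ · sin φ₁ / sin φ₂ = 169 × sin 27° / sin 61°
V₂ = 169 × 0.4540/0.8746 = 88 km/h

88 km/h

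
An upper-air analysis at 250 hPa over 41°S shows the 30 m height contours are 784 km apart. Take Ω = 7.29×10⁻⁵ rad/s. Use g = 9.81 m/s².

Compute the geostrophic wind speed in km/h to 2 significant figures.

14 km/h

Coriolis parameter at 41°S:
f = 2Ω sin φ = 2 × 7.29×10⁻⁵ × sin 41° = 9.57×10⁻⁵ s⁻¹
Height gradient: |∂Z/∂n| = 30 m / 784000 m = 3.83×10⁻⁵
On a pressure surface, geostrophic balance gives V_g = (g/f)|∂Z/∂n|:
V_g = 9.81 × 3.83×10⁻⁵ / 9.57×10⁻⁵ = 3.92 m/s
Converting: 3.92 m/s × 3.6 = 14 km/h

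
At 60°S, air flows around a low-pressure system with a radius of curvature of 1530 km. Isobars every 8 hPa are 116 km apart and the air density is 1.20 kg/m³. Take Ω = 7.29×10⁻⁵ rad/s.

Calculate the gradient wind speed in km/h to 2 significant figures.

140 km/h

Coriolis parameter at 60°S:
f = 2Ω sin φ = 2 × 7.29×10⁻⁵ × sin 60° = 1.26×10⁻⁴ s⁻¹
Pressure gradient: |∂P/∂n| = 800 Pa / 116000 m = 6.90×10⁻³ Pa/m
Geostrophic speed: V_g = |∂P/∂n|/(fρ) = 6.90×10⁻³/(1.26×10⁻⁴ × 1.20) = 45.5 m/s
Around a low, centrifugal force acts outward with Coriolis, so pressure-gradient force balances both:
(1/ρ)|∂P/∂n| = fV + V²/R  →  V² + fR·V − fR·V_g = 0
With fR = 1.26×10⁻⁴ × 1530×10³ m = 193 m/s:
V = [−fR + √((fR)² + 4 fR V_g)]/2 = [−193 + √(193² + 4×193×45.5)]/2 = 38 m/s
Subgeostrophic (V < V_g = 45.5 m/s), as expected around a low.
Converting: 38 m/s × 3.6 = 140 km/h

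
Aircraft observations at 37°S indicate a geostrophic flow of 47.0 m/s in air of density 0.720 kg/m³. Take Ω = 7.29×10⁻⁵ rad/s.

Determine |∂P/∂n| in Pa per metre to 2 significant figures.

3.0×10⁻³ Pa/m

Coriolis parameter at 37°S:
f = 2Ω sin φ = 2 × 7.29×10⁻⁵ × sin 37° = 8.77×10⁻⁵ s⁻¹
Geostrophic balance rearranged: |∂P/∂n| = f ρ V_g
|∂P/∂n| = 8.77×10⁻⁵ × 0.720 × 47.0 = 2.97×10⁻³ Pa/m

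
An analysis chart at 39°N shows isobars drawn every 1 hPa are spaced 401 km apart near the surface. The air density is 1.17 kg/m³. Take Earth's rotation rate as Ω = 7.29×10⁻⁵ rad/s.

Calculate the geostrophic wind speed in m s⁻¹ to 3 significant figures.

2.32 m s⁻¹

Coriolis parameter at 39°N:
f = 2Ω sin φ = 2 × 7.29×10⁻⁵ × sin 39° = 9.18×10⁻⁵ s⁻¹
Pressure gradient: |∂P/∂n| = 100 Pa / 401000 m = 2.49×10⁻⁴ Pa/m
Geostrophic balance (pressure-gradient force = Coriolis force):
V_g = (1/(fρ)) |∂P/∂n| = 2.49×10⁻⁴ / (9.18×10⁻⁵ × 1.17) = 2.32 m/s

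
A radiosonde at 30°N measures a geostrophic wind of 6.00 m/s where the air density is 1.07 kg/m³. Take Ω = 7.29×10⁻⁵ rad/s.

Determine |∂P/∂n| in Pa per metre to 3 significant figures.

Coriolis parameter at 30°N:
f = 2Ω sin φ = 2 × 7.29×10⁻⁵ × sin 30° = 7.29×10⁻⁵ s⁻¹
Geostrophic balance rearranged: |∂P/∂n| = f ρ V_g
|∂P/∂n| = 7.29×10⁻⁵ × 1.07 × 6.00 = 4.68×10⁻⁴ Pa/m

4.68×10⁻⁴ Pa/m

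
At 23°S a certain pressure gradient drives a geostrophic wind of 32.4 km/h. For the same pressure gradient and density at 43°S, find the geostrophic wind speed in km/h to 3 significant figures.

With the same pressure gradient and density, V_g ∝ 1/f ∝ 1/sin φ.
V₂ = V₁ · sin φ₁ / sin φ₂ = 32.4 × sin 23° / sin 43°
V₂ = 32.4 × 0.3907/0.6820 = 18.6 km/h

18.6 km/h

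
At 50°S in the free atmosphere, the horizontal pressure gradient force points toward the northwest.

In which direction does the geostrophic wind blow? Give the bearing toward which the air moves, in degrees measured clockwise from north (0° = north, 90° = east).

225°

The pressure-gradient force points toward the northwest (bearing 315°).
Geostrophic balance: in the Southern Hemisphere the Coriolis force deflects motion to the left, so the geostrophic wind blows 90° to the left of the pressure-gradient force (low pressure on the right).
Rotating 315° by 90° counterclockwise gives 225° — the wind blows toward the southwest.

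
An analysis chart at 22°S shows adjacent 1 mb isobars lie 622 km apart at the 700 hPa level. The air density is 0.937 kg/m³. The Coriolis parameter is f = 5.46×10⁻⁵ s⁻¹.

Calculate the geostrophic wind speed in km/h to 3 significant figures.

11.3 km/h

Pressure gradient: |∂P/∂n| = 100 Pa / 622000 m = 1.61×10⁻⁴ Pa/m
Geostrophic balance (pressure-gradient force = Coriolis force):
V_g = (1/(fρ)) |∂P/∂n| = 1.61×10⁻⁴ / (5.46×10⁻⁵ × 0.937) = 3.14 m/s
Converting: 3.14 m/s × 3.6 = 11.3 km/h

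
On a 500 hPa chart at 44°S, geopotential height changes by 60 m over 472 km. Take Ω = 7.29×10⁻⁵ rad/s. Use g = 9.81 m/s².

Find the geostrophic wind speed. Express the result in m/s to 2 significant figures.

12 m/s

Coriolis parameter at 44°S:
f = 2Ω sin φ = 2 × 7.29×10⁻⁵ × sin 44° = 1.01×10⁻⁴ s⁻¹
Height gradient: |∂Z/∂n| = 60 m / 472000 m = 1.27×10⁻⁴
On a pressure surface, geostrophic balance gives V_g = (g/f)|∂Z/∂n|:
V_g = 9.81 × 1.27×10⁻⁴ / 1.01×10⁻⁴ = 12.3 m/s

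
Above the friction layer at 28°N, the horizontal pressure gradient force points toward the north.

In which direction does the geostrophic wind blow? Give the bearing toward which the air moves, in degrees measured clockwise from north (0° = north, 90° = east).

The pressure-gradient force points toward the north (bearing 000°).
Geostrophic balance: in the Northern Hemisphere the Coriolis force deflects motion to the right, so the geostrophic wind blows 90° to the right of the pressure-gradient force (low pressure on the left).
Rotating 000° by 90° clockwise gives 090° — the wind blows toward the east.

090°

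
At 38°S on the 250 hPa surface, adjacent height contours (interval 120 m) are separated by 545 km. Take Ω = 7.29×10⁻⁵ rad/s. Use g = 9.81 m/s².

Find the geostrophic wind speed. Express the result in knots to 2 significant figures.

47 knots

Coriolis parameter at 38°S:
f = 2Ω sin φ = 2 × 7.29×10⁻⁵ × sin 38° = 8.98×10⁻⁵ s⁻¹
Height gradient: |∂Z/∂n| = 120 m / 545000 m = 2.20×10⁻⁴
On a pressure surface, geostrophic balance gives V_g = (g/f)|∂Z/∂n|:
V_g = 9.81 × 2.20×10⁻⁴ / 8.98×10⁻⁵ = 24.1 m/s
Converting: 24.1 m/s × 1.944 = 47 knots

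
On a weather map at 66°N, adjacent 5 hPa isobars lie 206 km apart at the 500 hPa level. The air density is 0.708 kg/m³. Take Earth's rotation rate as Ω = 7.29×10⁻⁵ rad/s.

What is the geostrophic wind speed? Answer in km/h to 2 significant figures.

Coriolis parameter at 66°N:
f = 2Ω sin φ = 2 × 7.29×10⁻⁵ × sin 66° = 1.33×10⁻⁴ s⁻¹
Pressure gradient: |∂P/∂n| = 500 Pa / 206000 m = 2.43×10⁻³ Pa/m
Geostrophic balance (pressure-gradient force = Coriolis force):
V_g = (1/(fρ)) |∂P/∂n| = 2.43×10⁻³ / (1.33×10⁻⁴ × 0.708) = 25.7 m/s
Converting: 25.7 m/s × 3.6 = 93 km/h

93 km/h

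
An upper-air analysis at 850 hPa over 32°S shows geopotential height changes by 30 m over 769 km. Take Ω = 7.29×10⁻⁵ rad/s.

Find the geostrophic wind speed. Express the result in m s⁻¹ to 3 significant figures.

4.95 m s⁻¹

Coriolis parameter at 32°S:
f = 2Ω sin φ = 2 × 7.29×10⁻⁵ × sin 32° = 7.73×10⁻⁵ s⁻¹
Height gradient: |∂Z/∂n| = 30 m / 769000 m = 3.90×10⁻⁵
On a pressure surface, geostrophic balance gives V_g = (g/f)|∂Z/∂n|:
V_g = 9.81 × 3.90×10⁻⁵ / 7.73×10⁻⁵ = 4.95 m/s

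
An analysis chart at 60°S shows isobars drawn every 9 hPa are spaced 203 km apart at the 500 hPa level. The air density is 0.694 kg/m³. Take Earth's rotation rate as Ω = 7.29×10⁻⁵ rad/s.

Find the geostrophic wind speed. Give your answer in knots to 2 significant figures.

Coriolis parameter at 60°S:
f = 2Ω sin φ = 2 × 7.29×10⁻⁵ × sin 60° = 1.26×10⁻⁴ s⁻¹
Pressure gradient: |∂P/∂n| = 900 Pa / 203000 m = 4.43×10⁻³ Pa/m
Geostrophic balance (pressure-gradient force = Coriolis force):
V_g = (1/(fρ)) |∂P/∂n| = 4.43×10⁻³ / (1.26×10⁻⁴ × 0.694) = 50.6 m/s
Converting: 50.6 m/s × 1.944 = 98 knots

98 knots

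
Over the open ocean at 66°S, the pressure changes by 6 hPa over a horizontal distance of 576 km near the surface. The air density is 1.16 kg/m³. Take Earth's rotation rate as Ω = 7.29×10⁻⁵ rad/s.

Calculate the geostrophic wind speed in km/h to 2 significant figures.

Coriolis parameter at 66°S:
f = 2Ω sin φ = 2 × 7.29×10⁻⁵ × sin 66° = 1.33×10⁻⁴ s⁻¹
Pressure gradient: |∂P/∂n| = 600 Pa / 576000 m = 1.04×10⁻³ Pa/m
Geostrophic balance (pressure-gradient force = Coriolis force):
V_g = (1/(fρ)) |∂P/∂n| = 1.04×10⁻³ / (1.33×10⁻⁴ × 1.16) = 6.74 m/s
Converting: 6.74 m/s × 3.6 = 24 km/h

24 km/h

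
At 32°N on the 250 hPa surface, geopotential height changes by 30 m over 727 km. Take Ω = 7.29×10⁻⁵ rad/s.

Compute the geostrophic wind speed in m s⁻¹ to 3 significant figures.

5.24 m s⁻¹

Coriolis parameter at 32°N:
f = 2Ω sin φ = 2 × 7.29×10⁻⁵ × sin 32° = 7.73×10⁻⁵ s⁻¹
Height gradient: |∂Z/∂n| = 30 m / 727000 m = 4.13×10⁻⁵
On a pressure surface, geostrophic balance gives V_g = (g/f)|∂Z/∂n|:
V_g = 9.81 × 4.13×10⁻⁵ / 7.73×10⁻⁵ = 5.24 m/s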